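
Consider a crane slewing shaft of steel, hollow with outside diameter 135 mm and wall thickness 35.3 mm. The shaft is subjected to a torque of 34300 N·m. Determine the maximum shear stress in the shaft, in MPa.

J = π(d_o⁴ − d_i⁴)/32 = π(0.135⁴ − 0.0644⁴)/32 = 3.092×10^-5 m⁴.
τ_max = T·r/J = 34300 × 0.0675 / 3.092×10^-5 = 7.488×10^7 Pa.

74.9 MPa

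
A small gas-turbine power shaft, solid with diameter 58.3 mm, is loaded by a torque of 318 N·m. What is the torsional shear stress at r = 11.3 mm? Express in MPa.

3.17 MPa

J = πd⁴/32 = π(0.0583)⁴/32 = 1.134×10^-6 m⁴.
Shear stress varies linearly with radius: τ = T·r/J = 318.0 × 0.0113 / 1.134×10^-6 = 3.168×10^6 Pa.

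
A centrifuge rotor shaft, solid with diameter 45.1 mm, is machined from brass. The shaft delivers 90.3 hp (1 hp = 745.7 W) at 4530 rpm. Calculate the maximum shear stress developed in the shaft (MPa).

ω = 2π·4530/60 = 474.4 rad/s, so T = P/ω = 90.3×745.7 / 474.4 = 141.9 N·m.
J = πd⁴/32 = π(0.0451)⁴/32 = 4.062×10^-7 m⁴.
τ_max = T·r/J = 141.9 × 0.0226 / 4.062×10^-7 = 7.881×10^6 Pa.

7.88 MPa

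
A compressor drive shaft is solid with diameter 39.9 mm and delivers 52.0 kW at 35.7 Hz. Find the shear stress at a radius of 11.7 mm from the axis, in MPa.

ω = 2π·35.7 = 224.3 rad/s, so T = P/ω = 52.0×10³ / 224.3 = 231.8 N·m.
J = πd⁴/32 = π(0.0399)⁴/32 = 2.488×10^-7 m⁴.
Shear stress varies linearly with radius: τ = T·r/J = 231.8 × 0.0117 / 2.488×10^-7 = 1.090×10^7 Pa.

10.9 MPa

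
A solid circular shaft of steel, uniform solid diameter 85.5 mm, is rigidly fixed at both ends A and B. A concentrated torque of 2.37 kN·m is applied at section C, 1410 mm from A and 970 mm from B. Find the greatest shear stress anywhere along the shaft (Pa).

1.14e7 Pa

With uniform GJ and both ends fixed, compatibility θ_AC = θ_CB gives T_A·a = T_B·b, together with T_A + T_B = T₀.
T_A = T₀·b/(a+b) = 2370·970/2380 = 965.9 N·m; T_B = 1404 N·m.
τ in each portion: τ_AC = 7.87×10^6 Pa, τ_CB = 1.14×10^7 Pa; maximum is in CB.
τ_max = T_CB·r/J = 1404·0.0428/5.25×10^-6 = 1.144×10^7 Pa.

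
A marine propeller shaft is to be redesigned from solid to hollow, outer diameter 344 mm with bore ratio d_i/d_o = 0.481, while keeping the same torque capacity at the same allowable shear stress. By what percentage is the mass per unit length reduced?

20.3 %

Equal τ_max and T ⇒ the solid shaft needs d_s³ = d_o³(1−k⁴), so d_s = 344·(1−0.481⁴)^(1/3) = 337.7 mm.
Area ratio A_h/A_s = d_o²(1−k²)/d_s² = (1−k²)/(1−k⁴)^(2/3) = 0.7974.
Mass saving = 1 − 0.7974 = 20.3 %.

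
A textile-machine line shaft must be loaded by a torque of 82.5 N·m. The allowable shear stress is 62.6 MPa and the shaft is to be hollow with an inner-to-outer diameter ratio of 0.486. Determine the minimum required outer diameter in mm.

For a hollow shaft with d_i/d_o = 0.486: τ_max = 16T/(π d_o³ (1−k⁴)), so d_o = [16T/(π τ_allow (1−k⁴))]^(1/3) = [16·82.50/(π·6.26×10^7·0.9442)]^(1/3) = 0.01923 m.

19.2 mm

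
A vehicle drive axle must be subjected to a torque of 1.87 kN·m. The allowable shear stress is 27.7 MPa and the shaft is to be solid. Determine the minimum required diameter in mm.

For a solid shaft τ_max = 16T/(πd³), so d = (16T/(π τ_allow))^(1/3) = (16·1870/(π·2.77×10^7))^(1/3) = 0.07006 m.

70.1 mm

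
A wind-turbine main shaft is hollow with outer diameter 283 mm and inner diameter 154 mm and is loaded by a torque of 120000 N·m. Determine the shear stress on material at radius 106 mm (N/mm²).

22.1 N/mm²

J = π(d_o⁴ − d_i⁴)/32 = π(0.283⁴ − 0.154⁴)/32 = 5.745×10^-4 m⁴.
Shear stress varies linearly with radius: τ = T·r/J = 120000 × 0.106 / 5.745×10^-4 = 2.214×10^7 Pa.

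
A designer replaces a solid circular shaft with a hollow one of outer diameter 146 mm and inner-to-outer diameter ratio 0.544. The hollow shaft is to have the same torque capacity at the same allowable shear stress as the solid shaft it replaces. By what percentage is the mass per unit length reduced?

25.2 %

Equal τ_max and T ⇒ the solid shaft needs d_s³ = d_o³(1−k⁴), so d_s = 146·(1−0.544⁴)^(1/3) = 141.6 mm.
Area ratio A_h/A_s = d_o²(1−k²)/d_s² = (1−k²)/(1−k⁴)^(2/3) = 0.7484.
Mass saving = 1 − 0.7484 = 25.2 %.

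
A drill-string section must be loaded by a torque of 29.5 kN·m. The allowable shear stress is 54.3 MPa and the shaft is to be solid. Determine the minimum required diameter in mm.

140 mm

For a solid shaft τ_max = 16T/(πd³), so d = (16T/(π τ_allow))^(1/3) = (16·29500/(π·5.43×10^7))^(1/3) = 0.1404 m.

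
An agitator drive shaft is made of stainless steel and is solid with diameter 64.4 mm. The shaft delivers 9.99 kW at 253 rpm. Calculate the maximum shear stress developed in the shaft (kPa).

ω = 2π·253/60 = 26.49 rad/s, so T = P/ω = 9.99×10³ / 26.49 = 377.1 N·m.
J = πd⁴/32 = π(0.0644)⁴/32 = 1.689×10^-6 m⁴.
τ_max = T·r/J = 377.1 × 0.0322 / 1.689×10^-6 = 7.190×10^6 Pa.

7190 kPa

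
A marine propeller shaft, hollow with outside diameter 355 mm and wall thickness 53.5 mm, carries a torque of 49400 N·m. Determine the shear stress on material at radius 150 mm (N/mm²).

6.24 N/mm²

J = π(d_o⁴ − d_i⁴)/32 = π(0.355⁴ − 0.248⁴)/32 = 1.188×10^-3 m⁴.
Shear stress varies linearly with radius: τ = T·r/J = 49400 × 0.150 / 1.188×10^-3 = 6.238×10^6 Pa.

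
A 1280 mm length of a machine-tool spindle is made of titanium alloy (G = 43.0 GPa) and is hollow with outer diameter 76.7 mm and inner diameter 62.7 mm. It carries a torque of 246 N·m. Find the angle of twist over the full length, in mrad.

3.89 mrad

J = π(d_o⁴ − d_i⁴)/32 = π(0.0767⁴ − 0.0627⁴)/32 = 1.880×10^-6 m⁴.
θ = T·L/(G·J) = 246.0 × 1.28 / (43.0×10⁹ × 1.880×10^-6) = 3.894×10^-3 rad.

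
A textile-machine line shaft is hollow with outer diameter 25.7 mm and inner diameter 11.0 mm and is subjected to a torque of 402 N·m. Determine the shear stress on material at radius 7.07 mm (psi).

J = π(d_o⁴ − d_i⁴)/32 = π(0.0257⁴ − 0.0110⁴)/32 = 4.139×10^-8 m⁴.
Shear stress varies linearly with radius: τ = T·r/J = 402.0 × 0.00707 / 4.139×10^-8 = 6.867×10^7 Pa.

9960 psi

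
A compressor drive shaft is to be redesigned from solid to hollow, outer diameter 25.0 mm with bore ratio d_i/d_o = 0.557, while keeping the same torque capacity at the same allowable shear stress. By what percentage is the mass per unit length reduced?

Equal τ_max and T ⇒ the solid shaft needs d_s³ = d_o³(1−k⁴), so d_s = 25.0·(1−0.557⁴)^(1/3) = 24.17 mm.
Area ratio A_h/A_s = d_o²(1−k²)/d_s² = (1−k²)/(1−k⁴)^(2/3) = 0.7379.
Mass saving = 1 − 0.7379 = 26.2 %.

26.2 %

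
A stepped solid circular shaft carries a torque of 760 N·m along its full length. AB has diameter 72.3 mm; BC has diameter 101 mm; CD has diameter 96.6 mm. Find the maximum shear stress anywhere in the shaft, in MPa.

10.2 MPa

Under the same torque, τ_max = 16T/(πd³) is largest where d is smallest — segment AB (d = 72.3 mm).
τ_max = 16·760.0/(π·(0.0723)³) = 1.024×10^7 Pa.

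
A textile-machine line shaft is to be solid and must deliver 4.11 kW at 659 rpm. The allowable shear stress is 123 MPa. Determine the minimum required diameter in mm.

ω = 2π·659/60 = 69.01 rad/s, so T = P/ω = 4.11×10³ / 69.01 = 59.56 N·m.
For a solid shaft τ_max = 16T/(πd³), so d = (16T/(π τ_allow))^(1/3) = (16·59.56/(π·1.23×10^8))^(1/3) = 0.01351 m.

13.5 mm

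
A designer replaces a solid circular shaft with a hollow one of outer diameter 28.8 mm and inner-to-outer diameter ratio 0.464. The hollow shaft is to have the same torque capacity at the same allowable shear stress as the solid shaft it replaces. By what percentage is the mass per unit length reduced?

Equal τ_max and T ⇒ the solid shaft needs d_s³ = d_o³(1−k⁴), so d_s = 28.8·(1−0.464⁴)^(1/3) = 28.35 mm.
Area ratio A_h/A_s = d_o²(1−k²)/d_s² = (1−k²)/(1−k⁴)^(2/3) = 0.8099.
Mass saving = 1 − 0.8099 = 19.0 %.

19.0 %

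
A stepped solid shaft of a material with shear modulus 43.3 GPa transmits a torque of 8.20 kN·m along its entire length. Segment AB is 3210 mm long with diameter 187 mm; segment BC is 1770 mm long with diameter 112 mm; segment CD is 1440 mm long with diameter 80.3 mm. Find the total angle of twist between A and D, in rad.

0.0936 rad

J_AB = π(0.187)⁴/32 = 1.20×10^-4 m⁴; J_BC = π(0.112)⁴/32 = 1.54×10^-5 m⁴; J_CD = π(0.0803)⁴/32 = 4.08×10^-6 m⁴.
θ = (T/G)·Σ L_i/J_i = (8200/43.3×10⁹)·(3.21/1.20×10^-4 + 1.77/1.54×10^-5 + 1.44/4.08×10^-6) = 0.09357 rad.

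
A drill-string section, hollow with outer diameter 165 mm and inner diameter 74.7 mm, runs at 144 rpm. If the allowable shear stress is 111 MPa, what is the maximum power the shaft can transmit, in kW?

1410 kW

J = π(d_o⁴ − d_i⁴)/32 = π(0.165⁴ − 0.0747⁴)/32 = 6.971×10^-5 m⁴.
T_max = τ_allow·J/r = 1.11×10^8 × 6.971×10^-5 / 0.0825 = 93790 N·m.
ω = 2π·144/60 = 15.08 rad/s, so P_max = T_max·ω = 1.414×10^6 W.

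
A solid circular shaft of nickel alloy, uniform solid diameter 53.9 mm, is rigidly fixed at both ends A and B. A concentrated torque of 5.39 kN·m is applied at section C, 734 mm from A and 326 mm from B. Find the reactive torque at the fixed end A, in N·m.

With uniform GJ and both ends fixed, compatibility θ_AC = θ_CB gives T_A·a = T_B·b, together with T_A + T_B = T₀.
T_A = T₀·b/(a+b) = 5390·326/1060 = 1658 N·m; T_B = 3732 N·m.

1660 N·m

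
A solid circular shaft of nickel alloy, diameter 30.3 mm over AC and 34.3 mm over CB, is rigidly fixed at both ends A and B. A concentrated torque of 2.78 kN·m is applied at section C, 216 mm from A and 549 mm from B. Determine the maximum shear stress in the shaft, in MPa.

Compatibility: T_A·a/J_AC = T_B·b/J_CB with T_A + T_B = T₀.
J_AC = 8.28×10^-8 m⁴, J_CB = 1.36×10^-7 m⁴, so T_A = T₀·(J_AC/a)/((J_AC/a)+(J_CB/b)) = 1689 N·m, T_B = 1091 N·m.
τ in each portion: τ_AC = 3.09×10^8 Pa, τ_CB = 1.38×10^8 Pa; maximum is in AC.
τ_max = T_AC·r/J = 1689·0.0152/8.28×10^-8 = 3.092×10^8 Pa.

309 MPa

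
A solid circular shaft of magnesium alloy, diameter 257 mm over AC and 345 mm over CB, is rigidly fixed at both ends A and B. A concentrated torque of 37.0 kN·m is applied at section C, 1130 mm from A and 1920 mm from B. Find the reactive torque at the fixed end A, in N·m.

12700 N·m

Compatibility: T_A·a/J_AC = T_B·b/J_CB with T_A + T_B = T₀.
J_AC = 4.28×10^-4 m⁴, J_CB = 1.39×10^-3 m⁴, so T_A = T₀·(J_AC/a)/((J_AC/a)+(J_CB/b)) = 12710 N·m, T_B = 24290 N·m.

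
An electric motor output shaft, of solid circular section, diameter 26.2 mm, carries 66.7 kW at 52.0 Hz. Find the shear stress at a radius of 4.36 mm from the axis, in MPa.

19.2 MPa

ω = 2π·52.0 = 326.7 rad/s, so T = P/ω = 66.7×10³ / 326.7 = 204.1 N·m.
J = πd⁴/32 = π(0.0262)⁴/32 = 4.626×10^-8 m⁴.
Shear stress varies linearly with radius: τ = T·r/J = 204.1 × 0.00436 / 4.626×10^-8 = 1.924×10^7 Pa.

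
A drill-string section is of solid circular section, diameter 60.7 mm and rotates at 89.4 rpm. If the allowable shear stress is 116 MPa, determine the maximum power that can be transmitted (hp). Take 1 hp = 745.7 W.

J = πd⁴/32 = π(0.0607)⁴/32 = 1.333×10^-6 m⁴.
T_max = τ_allow·J/r = 1.16×10^8 × 1.333×10^-6 / 0.0304 = 5094 N·m.
ω = 2π·89.4/60 = 9.362 rad/s, so P_max = T_max·ω = 4.769×10^4 W.

64.0 hp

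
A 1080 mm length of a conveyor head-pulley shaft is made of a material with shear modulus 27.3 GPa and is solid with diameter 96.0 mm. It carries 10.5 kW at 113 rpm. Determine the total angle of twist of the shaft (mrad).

4.21 mrad

ω = 2π·113/60 = 11.83 rad/s, so T = P/ω = 10.5×10³ / 11.83 = 887.3 N·m.
J = πd⁴/32 = π(0.0960)⁴/32 = 8.338×10^-6 m⁴.
θ = T·L/(G·J) = 887.3 × 1.08 / (27.3×10⁹ × 8.338×10^-6) = 4.210×10^-3 rad.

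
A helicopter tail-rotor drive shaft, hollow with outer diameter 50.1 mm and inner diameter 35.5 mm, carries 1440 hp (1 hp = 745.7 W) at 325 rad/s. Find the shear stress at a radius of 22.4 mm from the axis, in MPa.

ω = 325 rad/s, so T = P/ω = 1440×745.7 / 325.0 = 3304 N·m.
J = π(d_o⁴ − d_i⁴)/32 = π(0.0501⁴ − 0.0355⁴)/32 = 4.626×10^-7 m⁴.
Shear stress varies linearly with radius: τ = T·r/J = 3304 × 0.0224 / 4.626×10^-7 = 1.600×10^8 Pa.

160 MPa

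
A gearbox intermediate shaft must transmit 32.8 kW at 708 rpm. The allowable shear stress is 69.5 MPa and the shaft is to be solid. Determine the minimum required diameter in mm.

31.9 mm

ω = 2π·708/60 = 74.14 rad/s, so T = P/ω = 32.8×10³ / 74.14 = 442.4 N·m.
For a solid shaft τ_max = 16T/(πd³), so d = (16T/(π τ_allow))^(1/3) = (16·442.4/(π·6.95×10^7))^(1/3) = 0.03189 m.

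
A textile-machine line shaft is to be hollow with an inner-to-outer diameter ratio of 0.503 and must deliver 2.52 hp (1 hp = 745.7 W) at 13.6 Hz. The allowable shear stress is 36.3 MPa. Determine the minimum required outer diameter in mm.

14.9 mm

ω = 2π·13.6 = 85.45 rad/s, so T = P/ω = 2.52×745.7 / 85.45 = 21.99 N·m.
For a hollow shaft with d_i/d_o = 0.503: τ_max = 16T/(π d_o³ (1−k⁴)), so d_o = [16T/(π τ_allow (1−k⁴))]^(1/3) = [16·21.99/(π·3.63×10^7·0.9360)]^(1/3) = 0.01488 m.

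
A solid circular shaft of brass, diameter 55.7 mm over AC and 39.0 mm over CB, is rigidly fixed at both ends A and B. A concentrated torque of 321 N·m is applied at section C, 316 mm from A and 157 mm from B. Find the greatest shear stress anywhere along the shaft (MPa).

8.99 MPa

Compatibility: T_A·a/J_AC = T_B·b/J_CB with T_A + T_B = T₀.
J_AC = 9.45×10^-7 m⁴, J_CB = 2.27×10^-7 m⁴, so T_A = T₀·(J_AC/a)/((J_AC/a)+(J_CB/b)) = 216.3 N·m, T_B = 104.7 N·m.
τ in each portion: τ_AC = 6.38×10^6 Pa, τ_CB = 8.99×10^6 Pa; maximum is in CB.
τ_max = T_CB·r/J = 104.7·0.0195/2.27×10^-7 = 8.986×10^6 Pa.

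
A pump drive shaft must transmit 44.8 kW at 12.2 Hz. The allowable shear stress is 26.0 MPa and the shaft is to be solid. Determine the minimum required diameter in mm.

ω = 2π·12.2 = 76.65 rad/s, so T = P/ω = 44.8×10³ / 76.65 = 584.4 N·m.
For a solid shaft τ_max = 16T/(πd³), so d = (16T/(π τ_allow))^(1/3) = (16·584.4/(π·2.60×10^7))^(1/3) = 0.04856 m.

48.6 mm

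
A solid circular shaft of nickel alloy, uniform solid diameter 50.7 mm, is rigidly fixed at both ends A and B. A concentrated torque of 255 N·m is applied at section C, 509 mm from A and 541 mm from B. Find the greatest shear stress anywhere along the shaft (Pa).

5.13e6 Pa

With uniform GJ and both ends fixed, compatibility θ_AC = θ_CB gives T_A·a = T_B·b, together with T_A + T_B = T₀.
T_A = T₀·b/(a+b) = 255.0·541/1050 = 131.4 N·m; T_B = 123.6 N·m.
τ in each portion: τ_AC = 5.13×10^6 Pa, τ_CB = 4.83×10^6 Pa; maximum is in AC.
τ_max = T_AC·r/J = 131.4·0.0254/6.49×10^-7 = 5.134×10^6 Pa.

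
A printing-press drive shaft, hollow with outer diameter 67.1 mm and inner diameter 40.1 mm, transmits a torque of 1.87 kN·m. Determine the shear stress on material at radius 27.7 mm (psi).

J = π(d_o⁴ − d_i⁴)/32 = π(0.0671⁴ − 0.0401⁴)/32 = 1.736×10^-6 m⁴.
Shear stress varies linearly with radius: τ = T·r/J = 1870 × 0.0277 / 1.736×10^-6 = 2.983×10^7 Pa.

4330 psi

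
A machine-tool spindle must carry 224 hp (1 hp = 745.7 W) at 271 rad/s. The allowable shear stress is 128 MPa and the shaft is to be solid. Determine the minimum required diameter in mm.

29.1 mm

ω = 271 rad/s, so T = P/ω = 224×745.7 / 271.0 = 616.4 N·m.
For a solid shaft τ_max = 16T/(πd³), so d = (16T/(π τ_allow))^(1/3) = (16·616.4/(π·1.28×10^8))^(1/3) = 0.02905 m.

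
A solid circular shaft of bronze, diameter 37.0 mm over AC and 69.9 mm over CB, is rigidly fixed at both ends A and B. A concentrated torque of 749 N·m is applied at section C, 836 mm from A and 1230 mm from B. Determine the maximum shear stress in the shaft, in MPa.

10.0 MPa

Compatibility: T_A·a/J_AC = T_B·b/J_CB with T_A + T_B = T₀.
J_AC = 1.84×10^-7 m⁴, J_CB = 2.34×10^-6 m⁴, so T_A = T₀·(J_AC/a)/((J_AC/a)+(J_CB/b)) = 77.55 N·m, T_B = 671.4 N·m.
τ in each portion: τ_AC = 7.80×10^6 Pa, τ_CB = 1.00×10^7 Pa; maximum is in CB.
τ_max = T_CB·r/J = 671.4·0.0350/2.34×10^-6 = 1.001×10^7 Pa.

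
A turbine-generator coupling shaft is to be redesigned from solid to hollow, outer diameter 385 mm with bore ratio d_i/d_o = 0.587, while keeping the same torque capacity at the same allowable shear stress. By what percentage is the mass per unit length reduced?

28.7 %

Equal τ_max and T ⇒ the solid shaft needs d_s³ = d_o³(1−k⁴), so d_s = 385·(1−0.587⁴)^(1/3) = 369.1 mm.
Area ratio A_h/A_s = d_o²(1−k²)/d_s² = (1−k²)/(1−k⁴)^(2/3) = 0.7131.
Mass saving = 1 − 0.7131 = 28.7 %.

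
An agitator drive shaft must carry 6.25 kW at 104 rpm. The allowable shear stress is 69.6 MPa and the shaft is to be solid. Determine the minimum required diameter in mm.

34.8 mm

ω = 2π·104/60 = 10.89 rad/s, so T = P/ω = 6.25×10³ / 10.89 = 573.9 N·m.
For a solid shaft τ_max = 16T/(πd³), so d = (16T/(π τ_allow))^(1/3) = (16·573.9/(π·6.96×10^7))^(1/3) = 0.03476 m.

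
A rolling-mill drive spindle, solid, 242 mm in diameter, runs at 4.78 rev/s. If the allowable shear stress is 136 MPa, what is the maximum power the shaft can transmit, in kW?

11400 kW

J = πd⁴/32 = π(0.242)⁴/32 = 3.367×10^-4 m⁴.
T_max = τ_allow·J/r = 1.36×10^8 × 3.367×10^-4 / 0.121 = 378500 N·m.
ω = 2π·4.78 = 30.03 rad/s, so P_max = T_max·ω = 1.137×10^7 W.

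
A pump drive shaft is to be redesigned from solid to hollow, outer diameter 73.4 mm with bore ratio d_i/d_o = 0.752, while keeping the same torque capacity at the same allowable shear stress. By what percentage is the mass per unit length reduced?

Equal τ_max and T ⇒ the solid shaft needs d_s³ = d_o³(1−k⁴), so d_s = 73.4·(1−0.752⁴)^(1/3) = 64.55 mm.
Area ratio A_h/A_s = d_o²(1−k²)/d_s² = (1−k²)/(1−k⁴)^(2/3) = 0.5618.
Mass saving = 1 − 0.5618 = 43.8 %.

43.8 %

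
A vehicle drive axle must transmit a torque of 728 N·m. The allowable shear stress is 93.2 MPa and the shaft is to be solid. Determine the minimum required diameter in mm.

For a solid shaft τ_max = 16T/(πd³), so d = (16T/(π τ_allow))^(1/3) = (16·728.0/(π·9.32×10^7))^(1/3) = 0.03414 m.

34.1 mm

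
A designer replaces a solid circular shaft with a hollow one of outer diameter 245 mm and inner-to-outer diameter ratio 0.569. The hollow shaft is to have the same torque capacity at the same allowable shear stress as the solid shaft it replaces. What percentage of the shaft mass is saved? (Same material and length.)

Equal τ_max and T ⇒ the solid shaft needs d_s³ = d_o³(1−k⁴), so d_s = 245·(1−0.569⁴)^(1/3) = 236.1 mm.
Area ratio A_h/A_s = d_o²(1−k²)/d_s² = (1−k²)/(1−k⁴)^(2/3) = 0.7280.
Mass saving = 1 − 0.7280 = 27.2 %.

27.2 %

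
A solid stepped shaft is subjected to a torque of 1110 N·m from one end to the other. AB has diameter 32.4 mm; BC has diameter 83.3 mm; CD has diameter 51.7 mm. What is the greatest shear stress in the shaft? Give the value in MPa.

166 MPa

Under the same torque, τ_max = 16T/(πd³) is largest where d is smallest — segment AB (d = 32.4 mm).
τ_max = 16·1110/(π·(0.0324)³) = 1.662×10^8 Pa.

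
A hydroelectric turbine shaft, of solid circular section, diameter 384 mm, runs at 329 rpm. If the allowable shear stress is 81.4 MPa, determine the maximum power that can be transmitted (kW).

J = πd⁴/32 = π(0.384)⁴/32 = 2.135×10^-3 m⁴.
T_max = τ_allow·J/r = 8.14×10^7 × 2.135×10^-3 / 0.192 = 905000 N·m.
ω = 2π·329/60 = 34.45 rad/s, so P_max = T_max·ω = 3.118×10^7 W.

31200 kW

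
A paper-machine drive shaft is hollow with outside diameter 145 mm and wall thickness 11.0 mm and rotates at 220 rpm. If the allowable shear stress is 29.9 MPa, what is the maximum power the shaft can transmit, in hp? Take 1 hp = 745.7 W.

267 hp

J = π(d_o⁴ − d_i⁴)/32 = π(0.145⁴ − 0.123⁴)/32 = 2.093×10^-5 m⁴.
T_max = τ_allow·J/r = 2.99×10^7 × 2.093×10^-5 / 0.0725 = 8631 N·m.
ω = 2π·220/60 = 23.04 rad/s, so P_max = T_max·ω = 1.988×10^5 W.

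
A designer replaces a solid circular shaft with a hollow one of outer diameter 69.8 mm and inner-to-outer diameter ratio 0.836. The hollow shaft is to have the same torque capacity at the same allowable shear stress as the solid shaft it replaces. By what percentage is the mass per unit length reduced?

52.9 %

Equal τ_max and T ⇒ the solid shaft needs d_s³ = d_o³(1−k⁴), so d_s = 69.8·(1−0.836⁴)^(1/3) = 55.82 mm.
Area ratio A_h/A_s = d_o²(1−k²)/d_s² = (1−k²)/(1−k⁴)^(2/3) = 0.4708.
Mass saving = 1 − 0.4708 = 52.9 %.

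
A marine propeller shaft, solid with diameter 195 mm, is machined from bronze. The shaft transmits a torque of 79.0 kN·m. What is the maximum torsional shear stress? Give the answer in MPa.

54.3 MPa

J = πd⁴/32 = π(0.195)⁴/32 = 1.420×10^-4 m⁴.
τ_max = T·r/J = 79000 × 0.0975 / 1.420×10^-4 = 5.426×10^7 Pa.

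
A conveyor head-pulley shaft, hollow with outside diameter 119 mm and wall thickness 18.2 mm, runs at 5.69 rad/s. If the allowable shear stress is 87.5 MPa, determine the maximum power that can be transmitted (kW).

J = π(d_o⁴ − d_i⁴)/32 = π(0.119⁴ − 0.0826⁴)/32 = 1.512×10^-5 m⁴.
T_max = τ_allow·J/r = 8.75×10^7 × 1.512×10^-5 / 0.0595 = 22230 N·m.
ω = 5.69 rad/s, so P_max = T_max·ω = 1.265×10^5 W.

126 kW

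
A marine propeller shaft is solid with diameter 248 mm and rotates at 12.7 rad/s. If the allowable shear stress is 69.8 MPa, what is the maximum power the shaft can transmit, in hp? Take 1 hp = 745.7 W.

3560 hp

J = πd⁴/32 = π(0.248)⁴/32 = 3.714×10^-4 m⁴.
T_max = τ_allow·J/r = 6.98×10^7 × 3.714×10^-4 / 0.124 = 209000 N·m.
ω = 12.7 rad/s, so P_max = T_max·ω = 2.655×10^6 W.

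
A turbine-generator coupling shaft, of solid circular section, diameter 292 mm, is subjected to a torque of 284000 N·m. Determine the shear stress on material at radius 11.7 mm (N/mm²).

J = πd⁴/32 = π(0.292)⁴/32 = 7.137×10^-4 m⁴.
Shear stress varies linearly with radius: τ = T·r/J = 284000 × 0.0117 / 7.137×10^-4 = 4.656×10^6 Pa.

4.66 N/mm²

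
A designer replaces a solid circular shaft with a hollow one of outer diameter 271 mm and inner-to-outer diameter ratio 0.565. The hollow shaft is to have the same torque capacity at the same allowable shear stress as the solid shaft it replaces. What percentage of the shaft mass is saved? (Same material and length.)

Equal τ_max and T ⇒ the solid shaft needs d_s³ = d_o³(1−k⁴), so d_s = 271·(1−0.565⁴)^(1/3) = 261.5 mm.
Area ratio A_h/A_s = d_o²(1−k²)/d_s² = (1−k²)/(1−k⁴)^(2/3) = 0.7313.
Mass saving = 1 − 0.7313 = 26.9 %.

26.9 %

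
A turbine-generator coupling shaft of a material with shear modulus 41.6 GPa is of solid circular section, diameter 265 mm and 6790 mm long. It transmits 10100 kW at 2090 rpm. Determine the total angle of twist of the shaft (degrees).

0.891°

ω = 2π·2090/60 = 218.9 rad/s, so T = P/ω = 10100×10³ / 218.9 = 46150 N·m.
J = πd⁴/32 = π(0.265)⁴/32 = 4.842×10^-4 m⁴.
θ = T·L/(G·J) = 46150 × 6.79 / (41.6×10⁹ × 4.842×10^-4) = 0.01556 rad.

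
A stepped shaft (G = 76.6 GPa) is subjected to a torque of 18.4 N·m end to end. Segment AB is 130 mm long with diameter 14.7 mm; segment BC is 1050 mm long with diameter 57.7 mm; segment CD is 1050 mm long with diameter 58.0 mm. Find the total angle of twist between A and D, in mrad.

7.27 mrad

J_AB = π(0.0147)⁴/32 = 4.58×10^-9 m⁴; J_BC = π(0.0577)⁴/32 = 1.09×10^-6 m⁴; J_CD = π(0.0580)⁴/32 = 1.11×10^-6 m⁴.
θ = (T/G)·Σ L_i/J_i = (18.40/76.6×10⁹)·(0.130/4.58×10^-9 + 1.05/1.09×10^-6 + 1.05/1.11×10^-6) = 7.271×10^-3 rad.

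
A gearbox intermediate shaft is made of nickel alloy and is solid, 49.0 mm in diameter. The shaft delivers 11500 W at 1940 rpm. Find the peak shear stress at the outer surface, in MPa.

2.45 MPa

ω = 2π·1940/60 = 203.2 rad/s, so T = P/ω = 11500 / 203.2 = 56.61 N·m.
J = πd⁴/32 = π(0.0490)⁴/32 = 5.660×10^-7 m⁴.
τ_max = T·r/J = 56.61 × 0.0245 / 5.660×10^-7 = 2.450×10^6 Pa.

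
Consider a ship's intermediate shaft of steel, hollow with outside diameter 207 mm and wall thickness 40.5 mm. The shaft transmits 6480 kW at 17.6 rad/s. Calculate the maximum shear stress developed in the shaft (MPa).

245 MPa

ω = 17.6 rad/s, so T = P/ω = 6480×10³ / 17.60 = 368200 N·m.
J = π(d_o⁴ − d_i⁴)/32 = π(0.207⁴ − 0.126⁴)/32 = 1.555×10^-4 m⁴.
τ_max = T·r/J = 368200 × 0.103 / 1.555×10^-4 = 2.450×10^8 Pa.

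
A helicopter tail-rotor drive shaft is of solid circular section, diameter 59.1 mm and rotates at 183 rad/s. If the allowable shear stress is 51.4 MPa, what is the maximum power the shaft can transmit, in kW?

381 kW

J = πd⁴/32 = π(0.0591)⁴/32 = 1.198×10^-6 m⁴.
T_max = τ_allow·J/r = 5.14×10^7 × 1.198×10^-6 / 0.0295 = 2083 N·m.
ω = 183 rad/s, so P_max = T_max·ω = 3.812×10^5 W.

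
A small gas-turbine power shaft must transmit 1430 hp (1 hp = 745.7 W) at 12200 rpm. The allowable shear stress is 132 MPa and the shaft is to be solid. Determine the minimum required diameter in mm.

ω = 2π·12200/60 = 1278 rad/s, so T = P/ω = 1430×745.7 / 1278 = 834.7 N·m.
For a solid shaft τ_max = 16T/(πd³), so d = (16T/(π τ_allow))^(1/3) = (16·834.7/(π·1.32×10^8))^(1/3) = 0.03182 m.

31.8 mm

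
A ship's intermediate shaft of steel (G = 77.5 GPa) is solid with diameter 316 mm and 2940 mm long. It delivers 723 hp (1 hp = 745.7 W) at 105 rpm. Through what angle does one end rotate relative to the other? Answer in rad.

0.00190 rad

ω = 2π·105/60 = 11.00 rad/s, so T = P/ω = 723×745.7 / 11.00 = 49030 N·m.
J = πd⁴/32 = π(0.316)⁴/32 = 9.789×10^-4 m⁴.
θ = T·L/(G·J) = 49030 × 2.94 / (77.5×10⁹ × 9.789×10^-4) = 1.900×10^-3 rad.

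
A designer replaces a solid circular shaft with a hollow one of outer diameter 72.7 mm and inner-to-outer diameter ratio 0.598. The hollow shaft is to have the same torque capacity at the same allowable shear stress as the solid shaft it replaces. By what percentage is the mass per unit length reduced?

29.6 %

Equal τ_max and T ⇒ the solid shaft needs d_s³ = d_o³(1−k⁴), so d_s = 72.7·(1−0.598⁴)^(1/3) = 69.46 mm.
Area ratio A_h/A_s = d_o²(1−k²)/d_s² = (1−k²)/(1−k⁴)^(2/3) = 0.7038.
Mass saving = 1 − 0.7038 = 29.6 %.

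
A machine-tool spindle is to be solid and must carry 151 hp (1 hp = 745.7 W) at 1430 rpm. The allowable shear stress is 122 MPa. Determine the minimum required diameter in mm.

ω = 2π·1430/60 = 149.7 rad/s, so T = P/ω = 151×745.7 / 149.7 = 751.9 N·m.
For a solid shaft τ_max = 16T/(πd³), so d = (16T/(π τ_allow))^(1/3) = (16·751.9/(π·1.22×10^8))^(1/3) = 0.03154 m.

31.5 mm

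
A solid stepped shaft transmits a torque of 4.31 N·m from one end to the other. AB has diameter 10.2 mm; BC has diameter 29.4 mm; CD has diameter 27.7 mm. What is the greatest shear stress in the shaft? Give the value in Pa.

Under the same torque, τ_max = 16T/(πd³) is largest where d is smallest — segment AB (d = 10.2 mm).
τ_max = 16·4.310/(π·(0.0102)³) = 2.068×10^7 Pa.

2.07e7 Pa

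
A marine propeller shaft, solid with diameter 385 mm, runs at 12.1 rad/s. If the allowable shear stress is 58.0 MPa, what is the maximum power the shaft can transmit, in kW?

J = πd⁴/32 = π(0.385)⁴/32 = 2.157×10^-3 m⁴.
T_max = τ_allow·J/r = 5.80×10^7 × 2.157×10^-3 / 0.193 = 649900 N·m.
ω = 12.1 rad/s, so P_max = T_max·ω = 7.864×10^6 W.

7860 kW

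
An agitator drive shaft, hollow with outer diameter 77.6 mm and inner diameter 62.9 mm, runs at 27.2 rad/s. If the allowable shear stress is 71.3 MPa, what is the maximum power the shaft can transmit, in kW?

101 kW

J = π(d_o⁴ − d_i⁴)/32 = π(0.0776⁴ − 0.0629⁴)/32 = 2.023×10^-6 m⁴.
T_max = τ_allow·J/r = 7.13×10^7 × 2.023×10^-6 / 0.0388 = 3718 N·m.
ω = 27.2 rad/s, so P_max = T_max·ω = 1.011×10^5 W.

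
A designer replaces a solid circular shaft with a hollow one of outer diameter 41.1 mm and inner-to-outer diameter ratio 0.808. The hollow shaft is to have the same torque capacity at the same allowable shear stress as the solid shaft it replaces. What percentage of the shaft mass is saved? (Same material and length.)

49.7 %

Equal τ_max and T ⇒ the solid shaft needs d_s³ = d_o³(1−k⁴), so d_s = 41.1·(1−0.808⁴)^(1/3) = 34.15 mm.
Area ratio A_h/A_s = d_o²(1−k²)/d_s² = (1−k²)/(1−k⁴)^(2/3) = 0.5027.
Mass saving = 1 − 0.5027 = 49.7 %.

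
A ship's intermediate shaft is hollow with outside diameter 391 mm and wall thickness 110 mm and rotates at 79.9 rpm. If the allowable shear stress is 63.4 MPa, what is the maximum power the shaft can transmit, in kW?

J = π(d_o⁴ − d_i⁴)/32 = π(0.391⁴ − 0.171⁴)/32 = 2.211×10^-3 m⁴.
T_max = τ_allow·J/r = 6.34×10^7 × 2.211×10^-3 / 0.196 = 716900 N·m.
ω = 2π·79.9/60 = 8.367 rad/s, so P_max = T_max·ω = 5.998×10^6 W.

6000 kW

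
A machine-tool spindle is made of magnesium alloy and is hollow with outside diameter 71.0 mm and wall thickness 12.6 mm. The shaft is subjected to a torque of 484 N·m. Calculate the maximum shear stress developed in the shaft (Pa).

8.33e6 Pa

J = π(d_o⁴ − d_i⁴)/32 = π(0.0710⁴ − 0.0458⁴)/32 = 2.063×10^-6 m⁴.
τ_max = T·r/J = 484.0 × 0.0355 / 2.063×10^-6 = 8.329×10^6 Pa.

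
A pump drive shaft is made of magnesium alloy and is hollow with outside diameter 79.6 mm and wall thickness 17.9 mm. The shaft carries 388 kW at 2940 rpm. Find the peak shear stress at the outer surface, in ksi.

ω = 2π·2940/60 = 307.9 rad/s, so T = P/ω = 388×10³ / 307.9 = 1260 N·m.
J = π(d_o⁴ − d_i⁴)/32 = π(0.0796⁴ − 0.0438⁴)/32 = 3.580×10^-6 m⁴.
τ_max = T·r/J = 1260 × 0.0398 / 3.580×10^-6 = 1.401×10^7 Pa.

2.03 ksi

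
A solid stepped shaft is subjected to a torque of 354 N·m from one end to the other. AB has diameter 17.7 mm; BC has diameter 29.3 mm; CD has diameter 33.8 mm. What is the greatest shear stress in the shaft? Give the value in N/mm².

325 N/mm²

Under the same torque, τ_max = 16T/(πd³) is largest where d is smallest — segment AB (d = 17.7 mm).
τ_max = 16·354.0/(π·(0.0177)³) = 3.251×10^8 Pa.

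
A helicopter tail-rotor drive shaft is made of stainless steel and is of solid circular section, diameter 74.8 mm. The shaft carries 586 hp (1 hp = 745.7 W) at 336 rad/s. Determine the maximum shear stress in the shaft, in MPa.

15.8 MPa

ω = 336 rad/s, so T = P/ω = 586×745.7 / 336.0 = 1301 N·m.
J = πd⁴/32 = π(0.0748)⁴/32 = 3.073×10^-6 m⁴.
τ_max = T·r/J = 1301 × 0.0374 / 3.073×10^-6 = 1.583×10^7 Pa.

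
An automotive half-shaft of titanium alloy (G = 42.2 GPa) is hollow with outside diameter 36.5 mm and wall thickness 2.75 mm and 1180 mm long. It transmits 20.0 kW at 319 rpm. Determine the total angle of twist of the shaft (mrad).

200 mrad

ω = 2π·319/60 = 33.41 rad/s, so T = P/ω = 20.0×10³ / 33.41 = 598.7 N·m.
J = π(d_o⁴ − d_i⁴)/32 = π(0.0365⁴ − 0.0310⁴)/32 = 8.358×10^-8 m⁴.
θ = T·L/(G·J) = 598.7 × 1.18 / (42.2×10⁹ × 8.358×10^-8) = 0.2003 rad.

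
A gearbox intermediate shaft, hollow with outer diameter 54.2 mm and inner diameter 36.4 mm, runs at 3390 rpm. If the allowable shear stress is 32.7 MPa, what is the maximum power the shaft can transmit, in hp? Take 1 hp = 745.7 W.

388 hp

J = π(d_o⁴ − d_i⁴)/32 = π(0.0542⁴ − 0.0364⁴)/32 = 6.749×10^-7 m⁴.
T_max = τ_allow·J/r = 3.27×10^7 × 6.749×10^-7 / 0.0271 = 814.3 N·m.
ω = 2π·3390/60 = 355.0 rad/s, so P_max = T_max·ω = 2.891×10^5 W.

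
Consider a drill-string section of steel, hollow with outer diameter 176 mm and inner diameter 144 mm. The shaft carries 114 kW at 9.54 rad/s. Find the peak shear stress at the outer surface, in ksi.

ω = 9.54 rad/s, so T = P/ω = 114×10³ / 9.540 = 11950 N·m.
J = π(d_o⁴ − d_i⁴)/32 = π(0.176⁴ − 0.144⁴)/32 = 5.199×10^-5 m⁴.
τ_max = T·r/J = 11950 × 0.0880 / 5.199×10^-5 = 2.023×10^7 Pa.

2.93 ksi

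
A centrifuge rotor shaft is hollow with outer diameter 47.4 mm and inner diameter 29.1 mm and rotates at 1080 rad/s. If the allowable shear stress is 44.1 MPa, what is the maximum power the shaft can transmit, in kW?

854 kW

J = π(d_o⁴ − d_i⁴)/32 = π(0.0474⁴ − 0.0291⁴)/32 = 4.252×10^-7 m⁴.
T_max = τ_allow·J/r = 4.41×10^7 × 4.252×10^-7 / 0.0237 = 791.2 N·m.
ω = 1080 rad/s, so P_max = T_max·ω = 8.544×10^5 W.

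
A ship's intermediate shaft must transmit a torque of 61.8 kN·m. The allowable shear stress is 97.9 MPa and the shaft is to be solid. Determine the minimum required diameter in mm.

For a solid shaft τ_max = 16T/(πd³), so d = (16T/(π τ_allow))^(1/3) = (16·61800/(π·9.79×10^7))^(1/3) = 0.1476 m.

148 mm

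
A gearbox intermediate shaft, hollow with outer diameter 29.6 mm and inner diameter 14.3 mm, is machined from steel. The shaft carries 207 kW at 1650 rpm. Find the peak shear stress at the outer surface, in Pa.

2.49e8 Pa

ω = 2π·1650/60 = 172.8 rad/s, so T = P/ω = 207×10³ / 172.8 = 1198 N·m.
J = π(d_o⁴ − d_i⁴)/32 = π(0.0296⁴ − 0.0143⁴)/32 = 7.126×10^-8 m⁴.
τ_max = T·r/J = 1198 × 0.0148 / 7.126×10^-8 = 2.488×10^8 Pa.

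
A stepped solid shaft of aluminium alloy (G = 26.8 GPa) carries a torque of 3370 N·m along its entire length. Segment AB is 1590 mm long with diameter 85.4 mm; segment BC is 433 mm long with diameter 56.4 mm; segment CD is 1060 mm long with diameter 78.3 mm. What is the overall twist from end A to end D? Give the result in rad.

0.129 rad

J_AB = π(0.0854)⁴/32 = 5.22×10^-6 m⁴; J_BC = π(0.0564)⁴/32 = 9.93×10^-7 m⁴; J_CD = π(0.0783)⁴/32 = 3.69×10^-6 m⁴.
θ = (T/G)·Σ L_i/J_i = (3370/26.8×10⁹)·(1.59/5.22×10^-6 + 0.433/9.93×10^-7 + 1.06/3.69×10^-6) = 0.1292 rad.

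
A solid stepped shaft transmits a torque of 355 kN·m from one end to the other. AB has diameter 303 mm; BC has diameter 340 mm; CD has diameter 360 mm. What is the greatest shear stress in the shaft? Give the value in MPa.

Under the same torque, τ_max = 16T/(πd³) is largest where d is smallest — segment AB (d = 303 mm).
τ_max = 16·355000/(π·(0.303)³) = 6.499×10^7 Pa.

65.0 MPa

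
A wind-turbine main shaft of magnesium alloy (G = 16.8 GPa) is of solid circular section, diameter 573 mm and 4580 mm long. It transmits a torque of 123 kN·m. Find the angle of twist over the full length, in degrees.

J = πd⁴/32 = π(0.573)⁴/32 = 0.01058 m⁴.
θ = T·L/(G·J) = 123000 × 4.58 / (16.8×10⁹ × 0.01058) = 3.168×10^-3 rad.

0.182°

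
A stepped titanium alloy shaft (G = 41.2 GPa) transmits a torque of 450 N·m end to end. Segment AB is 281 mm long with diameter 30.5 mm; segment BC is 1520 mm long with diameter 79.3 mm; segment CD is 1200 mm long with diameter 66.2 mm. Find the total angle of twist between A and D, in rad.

0.0474 rad

J_AB = π(0.0305)⁴/32 = 8.50×10^-8 m⁴; J_BC = π(0.0793)⁴/32 = 3.88×10^-6 m⁴; J_CD = π(0.0662)⁴/32 = 1.89×10^-6 m⁴.
θ = (T/G)·Σ L_i/J_i = (450.0/41.2×10⁹)·(0.281/8.50×10^-8 + 1.52/3.88×10^-6 + 1.20/1.89×10^-6) = 0.04735 rad.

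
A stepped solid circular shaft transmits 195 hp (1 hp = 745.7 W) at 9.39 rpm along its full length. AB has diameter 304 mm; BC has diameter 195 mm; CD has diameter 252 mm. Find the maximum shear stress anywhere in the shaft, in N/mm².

ω = 2π·9.39/60 = 0.9833 rad/s, so T = P/ω = 195×745.7 / 0.9833 = 147900 N·m.
Under the same torque, τ_max = 16T/(πd³) is largest where d is smallest — segment BC (d = 195 mm).
τ_max = 16·147900/(π·(0.195)³) = 1.016×10^8 Pa.

102 N/mm²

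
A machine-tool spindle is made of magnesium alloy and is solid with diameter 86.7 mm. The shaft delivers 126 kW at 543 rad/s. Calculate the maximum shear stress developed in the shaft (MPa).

ω = 543 rad/s, so T = P/ω = 126×10³ / 543.0 = 232.0 N·m.
J = πd⁴/32 = π(0.0867)⁴/32 = 5.547×10^-6 m⁴.
τ_max = T·r/J = 232.0 × 0.0433 / 5.547×10^-6 = 1.813×10^6 Pa.

1.81 MPa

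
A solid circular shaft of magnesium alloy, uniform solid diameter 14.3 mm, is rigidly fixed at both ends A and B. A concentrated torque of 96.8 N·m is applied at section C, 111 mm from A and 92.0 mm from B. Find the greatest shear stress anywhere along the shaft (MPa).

92.2 MPa

With uniform GJ and both ends fixed, compatibility θ_AC = θ_CB gives T_A·a = T_B·b, together with T_A + T_B = T₀.
T_A = T₀·b/(a+b) = 96.80·92.0/203.0 = 43.87 N·m; T_B = 52.93 N·m.
τ in each portion: τ_AC = 7.64×10^7 Pa, τ_CB = 9.22×10^7 Pa; maximum is in CB.
τ_max = T_CB·r/J = 52.93·0.00715/4.11×10^-9 = 9.219×10^7 Pa.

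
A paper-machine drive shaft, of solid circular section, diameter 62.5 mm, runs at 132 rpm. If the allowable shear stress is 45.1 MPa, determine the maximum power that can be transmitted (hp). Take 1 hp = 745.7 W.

40.1 hp

J = πd⁴/32 = π(0.0625)⁴/32 = 1.498×10^-6 m⁴.
T_max = τ_allow·J/r = 4.51×10^7 × 1.498×10^-6 / 0.0312 = 2162 N·m.
ω = 2π·132/60 = 13.82 rad/s, so P_max = T_max·ω = 2.988×10^4 W.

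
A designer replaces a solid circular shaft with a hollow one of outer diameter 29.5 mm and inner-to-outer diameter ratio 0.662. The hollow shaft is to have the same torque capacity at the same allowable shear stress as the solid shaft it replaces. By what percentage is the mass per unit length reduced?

Equal τ_max and T ⇒ the solid shaft needs d_s³ = d_o³(1−k⁴), so d_s = 29.5·(1−0.662⁴)^(1/3) = 27.48 mm.
Area ratio A_h/A_s = d_o²(1−k²)/d_s² = (1−k²)/(1−k⁴)^(2/3) = 0.6476.
Mass saving = 1 − 0.6476 = 35.2 %.

35.2 %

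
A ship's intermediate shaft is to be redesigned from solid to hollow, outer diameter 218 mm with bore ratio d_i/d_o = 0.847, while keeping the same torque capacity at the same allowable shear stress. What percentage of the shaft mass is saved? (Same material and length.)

Equal τ_max and T ⇒ the solid shaft needs d_s³ = d_o³(1−k⁴), so d_s = 218·(1−0.847⁴)^(1/3) = 171.3 mm.
Area ratio A_h/A_s = d_o²(1−k²)/d_s² = (1−k²)/(1−k⁴)^(2/3) = 0.4576.
Mass saving = 1 − 0.4576 = 54.2 %.

54.2 %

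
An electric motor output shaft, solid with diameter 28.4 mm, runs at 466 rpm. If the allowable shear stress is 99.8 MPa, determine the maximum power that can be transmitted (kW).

J = πd⁴/32 = π(0.0284)⁴/32 = 6.387×10^-8 m⁴.
T_max = τ_allow·J/r = 9.98×10^7 × 6.387×10^-8 / 0.0142 = 448.9 N·m.
ω = 2π·466/60 = 48.80 rad/s, so P_max = T_max·ω = 2.190×10^4 W.

21.9 kW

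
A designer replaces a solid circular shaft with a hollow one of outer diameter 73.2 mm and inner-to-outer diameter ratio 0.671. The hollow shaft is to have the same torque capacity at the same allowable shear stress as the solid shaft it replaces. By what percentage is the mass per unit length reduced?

36.1 %

Equal τ_max and T ⇒ the solid shaft needs d_s³ = d_o³(1−k⁴), so d_s = 73.2·(1−0.671⁴)^(1/3) = 67.88 mm.
Area ratio A_h/A_s = d_o²(1−k²)/d_s² = (1−k²)/(1−k⁴)^(2/3) = 0.6394.
Mass saving = 1 − 0.6394 = 36.1 %.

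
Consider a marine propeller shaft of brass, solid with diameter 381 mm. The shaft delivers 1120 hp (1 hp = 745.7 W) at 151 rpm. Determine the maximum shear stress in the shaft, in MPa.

ω = 2π·151/60 = 15.81 rad/s, so T = P/ω = 1120×745.7 / 15.81 = 52820 N·m.
J = πd⁴/32 = π(0.381)⁴/32 = 2.069×10^-3 m⁴.
τ_max = T·r/J = 52820 × 0.191 / 2.069×10^-3 = 4.864×10^6 Pa.

4.86 MPa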